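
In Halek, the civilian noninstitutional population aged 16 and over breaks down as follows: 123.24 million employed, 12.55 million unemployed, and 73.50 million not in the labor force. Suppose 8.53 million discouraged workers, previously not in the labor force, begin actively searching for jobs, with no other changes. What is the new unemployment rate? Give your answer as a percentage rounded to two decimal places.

Initially, labor force = 123.24 + 12.55 = 135.79 million, so u = 12.55/135.79 = 9.24%.
After the change, unemployed and labor force both rise by 8.53 → E = 123.24, U = 21.08, labor force = 144.32 million.
New unemployment rate = 21.08 / 144.32 = 14.61%.

New unemployment rate ≈ 14.61%.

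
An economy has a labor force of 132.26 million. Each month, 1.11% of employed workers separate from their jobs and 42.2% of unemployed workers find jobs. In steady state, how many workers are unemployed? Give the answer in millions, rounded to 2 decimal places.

About 3.39 million are unemployed in steady state.

Steady-state unemployment rate u* = s/(s+f) = 1.11/(1.11+42.2) = 0.025629.
Unemployed = u* × labor force = 0.025629 × 132.26 ≈ 3.39 million.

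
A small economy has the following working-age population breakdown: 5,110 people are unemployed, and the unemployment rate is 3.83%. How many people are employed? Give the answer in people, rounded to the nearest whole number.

Labor force = U / u = 5,110 / 0.0383 ≈ 133,420.
Employed = labor force − unemployed = 133,420 − 5,110 = 128,310.

About 128,310 are employed.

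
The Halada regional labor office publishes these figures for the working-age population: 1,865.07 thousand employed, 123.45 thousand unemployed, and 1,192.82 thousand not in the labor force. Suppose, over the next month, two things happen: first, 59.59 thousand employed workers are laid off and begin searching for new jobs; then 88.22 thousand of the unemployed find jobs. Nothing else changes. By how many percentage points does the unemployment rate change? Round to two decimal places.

The unemployment rate changes by −1.44 percentage points.

Initially, labor force = 1,865.07 + 123.45 = 1,988.52 thousand, so u = 123.45/1,988.52 = 6.21%.
After the first change, employed falls and unemployed rises by 59.59; labor force unchanged → E = 1,805.48, U = 183.04, labor force = 1,988.52 thousand.
After the second change, unemployed falls and employed rises by 88.22; labor force unchanged → E = 1,893.70, U = 94.82, labor force = 1,988.52 thousand.
New unemployment rate = 94.82 / 1,988.52 = 4.77%.
Change = 4.77% − 6.21% = −1.44 percentage points.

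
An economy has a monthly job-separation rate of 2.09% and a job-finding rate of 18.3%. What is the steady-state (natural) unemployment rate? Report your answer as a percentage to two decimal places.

At steady state the flows balance: s·E = f·U, so U/(E+U) = s/(s+f).
u* = 2.09 / (2.09 + 18.3) = 2.09 / 20.39 = 10.25%.

Steady-state unemployment rate ≈ 10.25%.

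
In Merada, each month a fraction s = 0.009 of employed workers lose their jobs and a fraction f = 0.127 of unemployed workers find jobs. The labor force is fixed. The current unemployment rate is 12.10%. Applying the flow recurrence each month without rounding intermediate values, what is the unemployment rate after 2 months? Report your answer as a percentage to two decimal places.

Unemployment rate after two months ≈ 10.71%.

With a fixed labor force, u_{t+1} = u_t + s·(1−u_t) − f·u_t = u_t·(1−s−f) + s.
Here 1−s−f = 0.864 and s = 0.009.
u_1 = 0.121000 × 0.864 + 0.009 = 0.113544.
u_2 = 0.113544 × 0.864 + 0.009 = 0.107102.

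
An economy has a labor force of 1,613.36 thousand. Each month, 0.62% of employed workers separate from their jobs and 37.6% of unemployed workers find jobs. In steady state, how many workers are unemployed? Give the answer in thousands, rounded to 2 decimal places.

Steady-state unemployment rate u* = s/(s+f) = 0.62/(0.62+37.6) = 0.016222.
Unemployed = u* × labor force = 0.016222 × 1,613.36 ≈ 26.17 thousand.

About 26.17 thousand are unemployed in steady state.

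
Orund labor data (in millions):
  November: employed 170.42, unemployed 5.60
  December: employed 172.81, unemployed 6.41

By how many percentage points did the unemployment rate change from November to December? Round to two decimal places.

November: labor force = 170.42 + 5.60 = 176.02; u = 5.60/176.02 = 3.18%.
December: labor force = 172.81 + 6.41 = 179.22; u = 6.41/179.22 = 3.58%.
Change = 3.58% − 3.18% = +0.40 pp.

The unemployment rate changed by +0.40 percentage points.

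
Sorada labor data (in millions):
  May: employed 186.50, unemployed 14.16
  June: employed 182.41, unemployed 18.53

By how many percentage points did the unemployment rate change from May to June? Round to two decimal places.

The unemployment rate changed by +2.16 percentage points.

May: labor force = 186.50 + 14.16 = 200.66; u = 14.16/200.66 = 7.06%.
June: labor force = 182.41 + 18.53 = 200.94; u = 18.53/200.94 = 9.22%.
Change = 9.22% − 7.06% = +2.16 pp.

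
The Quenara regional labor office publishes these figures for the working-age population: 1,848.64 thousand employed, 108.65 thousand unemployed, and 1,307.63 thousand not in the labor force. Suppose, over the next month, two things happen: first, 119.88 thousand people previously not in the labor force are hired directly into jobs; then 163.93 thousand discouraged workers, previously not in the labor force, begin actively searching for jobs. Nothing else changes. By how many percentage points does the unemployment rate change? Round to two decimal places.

The unemployment rate changes by +6.61 percentage points.

Initially, labor force = 1,848.64 + 108.65 = 1,957.29 thousand, so u = 108.65/1,957.29 = 5.55%.
After the first change, employed and labor force both rise by 119.88; unemployed unchanged → E = 1,968.52, U = 108.65, labor force = 2,077.17 thousand.
After the second change, unemployed and labor force both rise by 163.93 → E = 1,968.52, U = 272.58, labor force = 2,241.10 thousand.
New unemployment rate = 272.58 / 2,241.10 = 12.16%.
Change = 12.16% − 5.55% = +6.61 percentage points.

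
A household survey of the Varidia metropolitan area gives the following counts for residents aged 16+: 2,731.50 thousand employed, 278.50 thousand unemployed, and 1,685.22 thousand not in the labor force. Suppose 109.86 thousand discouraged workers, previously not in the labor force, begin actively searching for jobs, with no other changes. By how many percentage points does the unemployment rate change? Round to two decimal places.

The unemployment rate changes by +3.20 percentage points.

Initially, labor force = 2,731.50 + 278.50 = 3,010.00 thousand, so u = 278.50/3,010.00 = 9.25%.
After the change, unemployed and labor force both rise by 109.86 → E = 2,731.50, U = 388.36, labor force = 3,119.86 thousand.
New unemployment rate = 388.36 / 3,119.86 = 12.45%.
Change = 12.45% − 9.25% = +3.20 percentage points.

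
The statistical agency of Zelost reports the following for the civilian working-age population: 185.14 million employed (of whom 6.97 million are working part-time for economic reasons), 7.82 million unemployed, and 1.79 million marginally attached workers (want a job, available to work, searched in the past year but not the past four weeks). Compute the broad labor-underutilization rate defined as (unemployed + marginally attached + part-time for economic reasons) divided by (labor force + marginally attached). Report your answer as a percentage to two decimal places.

Labor force = 185.14 + 7.82 = 192.96 million.
Numerator = 7.82 + 1.79 + 6.97 = 16.58 million.
Denominator = 192.96 + 1.79 = 194.75 million.
Broad rate = 16.58 / 194.75 = 8.51%.

Broad underutilization rate ≈ 8.51%.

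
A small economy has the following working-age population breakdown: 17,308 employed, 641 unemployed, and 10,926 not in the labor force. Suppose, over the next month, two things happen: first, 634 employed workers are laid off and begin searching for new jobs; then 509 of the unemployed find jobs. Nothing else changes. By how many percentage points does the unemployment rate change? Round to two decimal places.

Initially, labor force = 17,308 + 641 = 17,949, so u = 641/17,949 = 3.57%.
After the first change, employed falls and unemployed rises by 634; labor force unchanged → E = 16,674, U = 1,275, labor force = 17,949.
After the second change, unemployed falls and employed rises by 509; labor force unchanged → E = 17,183, U = 766, labor force = 17,949.
New unemployment rate = 766 / 17,949 = 4.27%.
Change = 4.27% − 3.57% = +0.70 percentage points.

The unemployment rate changes by +0.70 percentage points.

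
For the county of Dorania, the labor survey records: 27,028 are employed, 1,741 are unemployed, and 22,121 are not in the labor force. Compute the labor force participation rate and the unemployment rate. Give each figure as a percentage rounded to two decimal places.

Labor force = employed + unemployed = 27,028 + 1,741 = 28,769.
Working-age population = 28,769 + 22,121 = 50,890.
Unemployment rate = 1,741 / 28,769 = 6.05%.
Labor force participation rate = 28,769 / 50,890 = 56.53%.

Labor force participation rate ≈ 56.53%; unemployment rate ≈ 6.05%.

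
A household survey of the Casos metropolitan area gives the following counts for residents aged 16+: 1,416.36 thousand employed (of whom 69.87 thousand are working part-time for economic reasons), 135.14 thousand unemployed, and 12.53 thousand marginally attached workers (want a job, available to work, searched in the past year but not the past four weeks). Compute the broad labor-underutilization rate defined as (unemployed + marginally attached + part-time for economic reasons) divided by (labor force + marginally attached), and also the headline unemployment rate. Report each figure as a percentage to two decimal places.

Labor force = 1,416.36 + 135.14 = 1,551.50 thousand.
Numerator = 135.14 + 12.53 + 69.87 = 217.54 thousand.
Denominator = 1,551.50 + 12.53 = 1,564.03 thousand.
Broad rate = 217.54 / 1,564.03 = 13.91%.
Headline unemployment rate = 135.14 / 1,551.50 = 8.71%.

Broad underutilization rate ≈ 13.91%; headline unemployment rate ≈ 8.71%.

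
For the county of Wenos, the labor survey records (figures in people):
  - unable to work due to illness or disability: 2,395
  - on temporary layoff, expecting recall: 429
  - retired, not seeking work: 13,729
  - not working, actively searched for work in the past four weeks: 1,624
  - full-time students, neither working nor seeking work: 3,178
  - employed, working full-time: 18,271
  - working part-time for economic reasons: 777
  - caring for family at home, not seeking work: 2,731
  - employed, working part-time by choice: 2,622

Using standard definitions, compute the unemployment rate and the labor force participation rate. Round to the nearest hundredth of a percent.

Employed = 18,271 + 777 + 2,622 = 21,670 (anyone who worked, including part-time for economic reasons, counts as employed).
Unemployed = 429 + 1,624 = 2,053 (jobless and actively searching, or on temporary layoff).
Labor force = 21,670 + 2,053 = 23,723.
Not in labor force = 2,395 + 13,729 + 3,178 + 2,731 = 22,033 (those not working and not actively searching are outside the labor force).
Civilian working-age population = 23,723 + 22,033 = 45,756.
Unemployment rate = 2,053 / 23,723 = 8.65%.
Labor force participation rate = 23,723 / 45,756 = 51.85%.

Unemployment rate ≈ 8.65%; labor force participation rate ≈ 51.85%.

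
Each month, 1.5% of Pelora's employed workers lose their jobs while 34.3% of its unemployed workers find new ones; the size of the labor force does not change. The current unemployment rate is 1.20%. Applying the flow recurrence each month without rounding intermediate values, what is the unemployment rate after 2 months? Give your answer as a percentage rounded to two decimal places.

Unemployment rate after two months ≈ 2.96%.

With a fixed labor force, u_{t+1} = u_t + s·(1−u_t) − f·u_t = u_t·(1−s−f) + s.
Here 1−s−f = 0.642 and s = 0.015.
u_1 = 0.012000 × 0.642 + 0.015 = 0.022704.
u_2 = 0.022704 × 0.642 + 0.015 = 0.029576.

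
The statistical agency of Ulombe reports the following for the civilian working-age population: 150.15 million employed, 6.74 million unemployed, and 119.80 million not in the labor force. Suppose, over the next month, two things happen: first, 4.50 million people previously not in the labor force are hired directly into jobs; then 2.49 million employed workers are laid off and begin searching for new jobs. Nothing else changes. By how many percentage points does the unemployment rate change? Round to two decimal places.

Initially, labor force = 150.15 + 6.74 = 156.89 million, so u = 6.74/156.89 = 4.30%.
After the first change, employed and labor force both rise by 4.50; unemployed unchanged → E = 154.65, U = 6.74, labor force = 161.39 million.
After the second change, employed falls and unemployed rises by 2.49; labor force unchanged → E = 152.16, U = 9.23, labor force = 161.39 million.
New unemployment rate = 9.23 / 161.39 = 5.72%.
Change = 5.72% − 4.30% = +1.42 percentage points.

The unemployment rate changes by +1.42 percentage points.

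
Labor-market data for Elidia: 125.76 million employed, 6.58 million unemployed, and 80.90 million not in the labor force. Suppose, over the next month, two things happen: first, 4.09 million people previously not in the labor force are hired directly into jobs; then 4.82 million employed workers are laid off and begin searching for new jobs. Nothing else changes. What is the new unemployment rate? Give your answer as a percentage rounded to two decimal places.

Initially, labor force = 125.76 + 6.58 = 132.34 million, so u = 6.58/132.34 = 4.97%.
After the first change, employed and labor force both rise by 4.09; unemployed unchanged → E = 129.85, U = 6.58, labor force = 136.43 million.
After the second change, employed falls and unemployed rises by 4.82; labor force unchanged → E = 125.03, U = 11.40, labor force = 136.43 million.
New unemployment rate = 11.40 / 136.43 = 8.36%.

New unemployment rate ≈ 8.36%.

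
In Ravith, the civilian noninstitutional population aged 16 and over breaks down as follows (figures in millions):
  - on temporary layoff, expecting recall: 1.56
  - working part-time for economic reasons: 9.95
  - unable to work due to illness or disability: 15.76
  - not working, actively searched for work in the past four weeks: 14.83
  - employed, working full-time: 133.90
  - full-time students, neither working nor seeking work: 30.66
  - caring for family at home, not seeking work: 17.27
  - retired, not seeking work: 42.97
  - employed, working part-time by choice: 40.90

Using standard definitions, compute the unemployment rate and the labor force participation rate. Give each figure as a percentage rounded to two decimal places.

Employed = 9.95 + 133.90 + 40.90 = 184.75 million (anyone who worked, including part-time for economic reasons, counts as employed).
Unemployed = 1.56 + 14.83 = 16.39 million (jobless and actively searching, or on temporary layoff).
Labor force = 184.75 + 16.39 = 201.14 million.
Not in labor force = 15.76 + 30.66 + 17.27 + 42.97 = 106.66 million (those not working and not actively searching are outside the labor force).
Civilian working-age population = 201.14 + 106.66 = 307.80 million.
Unemployment rate = 16.39 / 201.14 = 8.15%.
Labor force participation rate = 201.14 / 307.80 = 65.35%.

Unemployment rate ≈ 8.15%; labor force participation rate ≈ 65.35%.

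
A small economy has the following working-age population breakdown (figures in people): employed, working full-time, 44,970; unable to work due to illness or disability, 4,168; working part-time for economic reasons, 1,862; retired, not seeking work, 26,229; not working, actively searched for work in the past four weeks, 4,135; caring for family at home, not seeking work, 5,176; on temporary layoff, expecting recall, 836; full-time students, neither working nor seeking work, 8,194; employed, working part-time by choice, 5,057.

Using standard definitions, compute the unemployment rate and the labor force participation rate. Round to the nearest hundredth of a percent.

Unemployment rate ≈ 8.74%; labor force participation rate ≈ 56.51%.

Employed = 44,970 + 1,862 + 5,057 = 51,889 (anyone who worked, including part-time for economic reasons, counts as employed).
Unemployed = 4,135 + 836 = 4,971 (jobless and actively searching, or on temporary layoff).
Labor force = 51,889 + 4,971 = 56,860.
Not in labor force = 4,168 + 26,229 + 5,176 + 8,194 = 43,767 (those not working and not actively searching are outside the labor force).
Civilian working-age population = 56,860 + 43,767 = 100,627.
Unemployment rate = 4,971 / 56,860 = 8.74%.
Labor force participation rate = 56,860 / 100,627 = 56.51%.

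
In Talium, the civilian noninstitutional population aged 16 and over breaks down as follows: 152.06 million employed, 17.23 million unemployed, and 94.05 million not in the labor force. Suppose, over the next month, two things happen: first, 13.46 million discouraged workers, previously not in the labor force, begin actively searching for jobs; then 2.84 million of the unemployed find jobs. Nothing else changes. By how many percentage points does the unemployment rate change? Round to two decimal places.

The unemployment rate changes by +5.06 percentage points.

Initially, labor force = 152.06 + 17.23 = 169.29 million, so u = 17.23/169.29 = 10.18%.
After the first change, unemployed and labor force both rise by 13.46 → E = 152.06, U = 30.69, labor force = 182.75 million.
After the second change, unemployed falls and employed rises by 2.84; labor force unchanged → E = 154.90, U = 27.85, labor force = 182.75 million.
New unemployment rate = 27.85 / 182.75 = 15.24%.
Change = 15.24% − 10.18% = +5.06 percentage points.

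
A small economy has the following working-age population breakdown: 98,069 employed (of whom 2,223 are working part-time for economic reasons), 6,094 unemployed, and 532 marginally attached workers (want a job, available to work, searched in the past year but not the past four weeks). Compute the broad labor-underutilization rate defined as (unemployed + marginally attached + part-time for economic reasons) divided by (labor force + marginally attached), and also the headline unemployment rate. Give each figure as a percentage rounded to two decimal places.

Broad underutilization rate ≈ 8.45%; headline unemployment rate ≈ 5.85%.

Labor force = 98,069 + 6,094 = 104,163.
Numerator = 6,094 + 532 + 2,223 = 8,849.
Denominator = 104,163 + 532 = 104,695.
Broad rate = 8,849 / 104,695 = 8.45%.
Headline unemployment rate = 6,094 / 104,163 = 5.85%.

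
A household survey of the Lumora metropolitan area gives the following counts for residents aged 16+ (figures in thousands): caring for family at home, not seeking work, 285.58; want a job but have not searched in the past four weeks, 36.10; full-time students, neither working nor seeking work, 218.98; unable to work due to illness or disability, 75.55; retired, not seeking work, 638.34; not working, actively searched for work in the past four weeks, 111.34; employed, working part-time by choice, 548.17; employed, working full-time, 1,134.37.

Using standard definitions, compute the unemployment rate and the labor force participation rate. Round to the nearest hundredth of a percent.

Unemployment rate ≈ 6.21%; labor force participation rate ≈ 58.85%.

Employed = 548.17 + 1,134.37 = 1,682.54 thousand.
Unemployed = 111.34 thousand.
Labor force = 1,682.54 + 111.34 = 1,793.88 thousand.
Not in labor force = 285.58 + 36.10 + 218.98 + 75.55 + 638.34 = 1,254.55 thousand (those not working and not actively searching are outside the labor force — including those who want a job but have given up searching).
Civilian working-age population = 1,793.88 + 1,254.55 = 3,048.43 thousand.
Unemployment rate = 111.34 / 1,793.88 = 6.21%.
Labor force participation rate = 1,793.88 / 3,048.43 = 58.85%.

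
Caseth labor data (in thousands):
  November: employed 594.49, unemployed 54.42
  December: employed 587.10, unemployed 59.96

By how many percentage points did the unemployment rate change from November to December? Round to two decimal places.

November: labor force = 594.49 + 54.42 = 648.91; u = 54.42/648.91 = 8.39%.
December: labor force = 587.10 + 59.96 = 647.06; u = 59.96/647.06 = 9.27%.
Change = 9.27% − 8.39% = +0.88 pp.

The unemployment rate changed by +0.88 percentage points.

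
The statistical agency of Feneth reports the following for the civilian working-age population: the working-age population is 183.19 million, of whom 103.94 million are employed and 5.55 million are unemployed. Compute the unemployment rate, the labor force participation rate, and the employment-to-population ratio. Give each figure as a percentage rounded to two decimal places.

Unemployment rate ≈ 5.07%; labor force participation rate ≈ 59.77%; employment-population ratio ≈ 56.74%.

Labor force = employed + unemployed = 103.94 + 5.55 = 109.49 million.
Unemployment rate = 5.55 / 109.49 = 5.07%.
Labor force participation rate = 109.49 / 183.19 = 59.77%.
Employment-population ratio = 103.94 / 183.19 = 56.74%.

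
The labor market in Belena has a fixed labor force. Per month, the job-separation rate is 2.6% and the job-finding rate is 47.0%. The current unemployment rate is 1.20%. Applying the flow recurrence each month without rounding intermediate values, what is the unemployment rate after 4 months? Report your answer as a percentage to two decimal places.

With a fixed labor force, u_{t+1} = u_t + s·(1−u_t) − f·u_t = u_t·(1−s−f) + s.
Here 1−s−f = 0.504 and s = 0.026.
u_1 = 0.012000 × 0.504 + 0.026 = 0.032048.
u_2 = 0.032048 × 0.504 + 0.026 = 0.042152.
u_3 = 0.042152 × 0.504 + 0.026 = 0.047245.
u_4 = 0.047245 × 0.504 + 0.026 = 0.049811.

Unemployment rate after four months ≈ 4.98%.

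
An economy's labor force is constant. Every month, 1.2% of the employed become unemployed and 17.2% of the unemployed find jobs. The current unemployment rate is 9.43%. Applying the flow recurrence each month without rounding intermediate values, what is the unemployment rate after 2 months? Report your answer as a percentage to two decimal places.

With a fixed labor force, u_{t+1} = u_t + s·(1−u_t) − f·u_t = u_t·(1−s−f) + s.
Here 1−s−f = 0.816 and s = 0.012.
u_1 = 0.094300 × 0.816 + 0.012 = 0.088949.
u_2 = 0.088949 × 0.816 + 0.012 = 0.084582.

Unemployment rate after two months ≈ 8.46%.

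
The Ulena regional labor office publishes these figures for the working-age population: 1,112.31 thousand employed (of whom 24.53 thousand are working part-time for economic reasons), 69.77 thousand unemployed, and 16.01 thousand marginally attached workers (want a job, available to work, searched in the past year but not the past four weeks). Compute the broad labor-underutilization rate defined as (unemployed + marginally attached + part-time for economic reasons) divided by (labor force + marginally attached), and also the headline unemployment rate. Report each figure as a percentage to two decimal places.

Labor force = 1,112.31 + 69.77 = 1,182.08 thousand.
Numerator = 69.77 + 16.01 + 24.53 = 110.31 thousand.
Denominator = 1,182.08 + 16.01 = 1,198.09 thousand.
Broad rate = 110.31 / 1,198.09 = 9.21%.
Headline unemployment rate = 69.77 / 1,182.08 = 5.90%.

Broad underutilization rate ≈ 9.21%; headline unemployment rate ≈ 5.90%.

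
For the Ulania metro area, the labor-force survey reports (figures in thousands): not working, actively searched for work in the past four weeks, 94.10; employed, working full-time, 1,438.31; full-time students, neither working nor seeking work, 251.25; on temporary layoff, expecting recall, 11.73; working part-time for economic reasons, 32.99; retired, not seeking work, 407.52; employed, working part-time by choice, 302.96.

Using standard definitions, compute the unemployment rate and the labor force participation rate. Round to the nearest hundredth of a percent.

Unemployment rate ≈ 5.63%; labor force participation rate ≈ 74.05%.

Employed = 1,438.31 + 32.99 + 302.96 = 1,774.26 thousand (anyone who worked, including part-time for economic reasons, counts as employed).
Unemployed = 94.10 + 11.73 = 105.83 thousand (jobless and actively searching, or on temporary layoff).
Labor force = 1,774.26 + 105.83 = 1,880.09 thousand.
Not in labor force = 251.25 + 407.52 = 658.77 thousand (those not working and not actively searching are outside the labor force).
Civilian working-age population = 1,880.09 + 658.77 = 2,538.86 thousand.
Unemployment rate = 105.83 / 1,880.09 = 5.63%.
Labor force participation rate = 1,880.09 / 2,538.86 = 74.05%.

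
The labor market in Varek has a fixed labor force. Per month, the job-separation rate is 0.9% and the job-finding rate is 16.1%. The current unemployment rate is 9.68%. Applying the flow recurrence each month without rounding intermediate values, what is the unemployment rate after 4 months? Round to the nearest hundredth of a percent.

With a fixed labor force, u_{t+1} = u_t + s·(1−u_t) − f·u_t = u_t·(1−s−f) + s.
Here 1−s−f = 0.830 and s = 0.009.
u_1 = 0.096800 × 0.830 + 0.009 = 0.089344.
u_2 = 0.089344 × 0.830 + 0.009 = 0.083156.
u_3 = 0.083156 × 0.830 + 0.009 = 0.078019.
u_4 = 0.078019 × 0.830 + 0.009 = 0.073756.

Unemployment rate after four months ≈ 7.38%.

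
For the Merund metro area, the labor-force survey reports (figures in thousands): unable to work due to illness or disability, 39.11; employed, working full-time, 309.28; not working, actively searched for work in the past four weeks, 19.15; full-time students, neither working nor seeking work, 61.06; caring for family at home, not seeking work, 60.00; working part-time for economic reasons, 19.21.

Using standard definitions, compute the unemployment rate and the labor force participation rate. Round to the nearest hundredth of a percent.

Employed = 309.28 + 19.21 = 328.49 thousand (anyone who worked, including part-time for economic reasons, counts as employed).
Unemployed = 19.15 thousand.
Labor force = 328.49 + 19.15 = 347.64 thousand.
Not in labor force = 39.11 + 61.06 + 60.00 = 160.17 thousand (those not working and not actively searching are outside the labor force).
Civilian working-age population = 347.64 + 160.17 = 507.81 thousand.
Unemployment rate = 19.15 / 347.64 = 5.51%.
Labor force participation rate = 347.64 / 507.81 = 68.46%.

Unemployment rate ≈ 5.51%; labor force participation rate ≈ 68.46%.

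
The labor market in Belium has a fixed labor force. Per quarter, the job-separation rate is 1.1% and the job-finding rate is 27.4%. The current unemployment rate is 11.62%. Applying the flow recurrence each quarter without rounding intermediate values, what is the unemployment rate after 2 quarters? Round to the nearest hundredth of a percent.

With a fixed labor force, u_{t+1} = u_t + s·(1−u_t) − f·u_t = u_t·(1−s−f) + s.
Here 1−s−f = 0.715 and s = 0.011.
u_1 = 0.116200 × 0.715 + 0.011 = 0.094083.
u_2 = 0.094083 × 0.715 + 0.011 = 0.078269.

Unemployment rate after two quarters ≈ 7.83%.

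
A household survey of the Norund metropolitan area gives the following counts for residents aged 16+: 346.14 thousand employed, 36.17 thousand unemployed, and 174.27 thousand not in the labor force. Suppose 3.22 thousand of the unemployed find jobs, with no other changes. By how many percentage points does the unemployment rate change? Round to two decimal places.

The unemployment rate changes by −0.84 percentage points.

Initially, labor force = 346.14 + 36.17 = 382.31 thousand, so u = 36.17/382.31 = 9.46%.
After the change, unemployed falls and employed rises by 3.22; labor force unchanged → E = 349.36, U = 32.95, labor force = 382.31 thousand.
New unemployment rate = 32.95 / 382.31 = 8.62%.
Change = 8.62% − 9.46% = −0.84 percentage points.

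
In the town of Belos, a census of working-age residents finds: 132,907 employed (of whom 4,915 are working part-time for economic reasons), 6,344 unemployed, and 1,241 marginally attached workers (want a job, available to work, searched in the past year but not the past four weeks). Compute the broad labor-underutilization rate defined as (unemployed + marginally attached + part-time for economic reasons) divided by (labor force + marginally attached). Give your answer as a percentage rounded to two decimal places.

Broad underutilization rate ≈ 8.90%.

Labor force = 132,907 + 6,344 = 139,251.
Numerator = 6,344 + 1,241 + 4,915 = 12,500.
Denominator = 139,251 + 1,241 = 140,492.
Broad rate = 12,500 / 140,492 = 8.90%.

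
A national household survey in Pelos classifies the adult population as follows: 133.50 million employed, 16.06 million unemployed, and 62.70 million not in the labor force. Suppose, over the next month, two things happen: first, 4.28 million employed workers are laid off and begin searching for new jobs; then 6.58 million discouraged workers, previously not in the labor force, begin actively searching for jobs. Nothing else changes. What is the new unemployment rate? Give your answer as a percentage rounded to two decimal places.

New unemployment rate ≈ 17.24%.

Initially, labor force = 133.50 + 16.06 = 149.56 million, so u = 16.06/149.56 = 10.74%.
After the first change, employed falls and unemployed rises by 4.28; labor force unchanged → E = 129.22, U = 20.34, labor force = 149.56 million.
After the second change, unemployed and labor force both rise by 6.58 → E = 129.22, U = 26.92, labor force = 156.14 million.
New unemployment rate = 26.92 / 156.14 = 17.24%.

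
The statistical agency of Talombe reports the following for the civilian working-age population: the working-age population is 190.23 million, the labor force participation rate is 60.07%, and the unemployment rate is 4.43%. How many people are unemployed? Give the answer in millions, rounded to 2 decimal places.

Labor force = 0.6007 × 190.23 = 114.27 million.
Unemployed = 0.0443 × 114.27 ≈ 5.06 million.

About 5.06 million are unemployed.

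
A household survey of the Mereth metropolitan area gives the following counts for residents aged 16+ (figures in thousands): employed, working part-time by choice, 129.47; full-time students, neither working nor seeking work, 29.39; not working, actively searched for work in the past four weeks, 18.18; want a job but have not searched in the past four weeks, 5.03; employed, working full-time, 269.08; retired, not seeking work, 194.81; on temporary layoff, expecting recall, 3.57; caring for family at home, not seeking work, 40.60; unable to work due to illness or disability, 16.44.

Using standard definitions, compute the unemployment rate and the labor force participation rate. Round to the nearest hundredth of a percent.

Unemployment rate ≈ 5.17%; labor force participation rate ≈ 59.48%.

Employed = 129.47 + 269.08 = 398.55 thousand.
Unemployed = 18.18 + 3.57 = 21.75 thousand (jobless and actively searching, or on temporary layoff).
Labor force = 398.55 + 21.75 = 420.30 thousand.
Not in labor force = 29.39 + 5.03 + 194.81 + 40.60 + 16.44 = 286.27 thousand (those not working and not actively searching are outside the labor force — including those who want a job but have given up searching).
Civilian working-age population = 420.30 + 286.27 = 706.57 thousand.
Unemployment rate = 21.75 / 420.30 = 5.17%.
Labor force participation rate = 420.30 / 706.57 = 59.48%.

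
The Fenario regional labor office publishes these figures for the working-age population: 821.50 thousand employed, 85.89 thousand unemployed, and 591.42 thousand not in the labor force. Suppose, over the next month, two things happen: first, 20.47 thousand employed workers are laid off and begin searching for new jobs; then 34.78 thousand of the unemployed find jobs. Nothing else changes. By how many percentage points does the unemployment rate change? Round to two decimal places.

Initially, labor force = 821.50 + 85.89 = 907.39 thousand, so u = 85.89/907.39 = 9.47%.
After the first change, employed falls and unemployed rises by 20.47; labor force unchanged → E = 801.03, U = 106.36, labor force = 907.39 thousand.
After the second change, unemployed falls and employed rises by 34.78; labor force unchanged → E = 835.81, U = 71.58, labor force = 907.39 thousand.
New unemployment rate = 71.58 / 907.39 = 7.89%.
Change = 7.89% − 9.47% = −1.58 percentage points.

The unemployment rate changes by −1.58 percentage points.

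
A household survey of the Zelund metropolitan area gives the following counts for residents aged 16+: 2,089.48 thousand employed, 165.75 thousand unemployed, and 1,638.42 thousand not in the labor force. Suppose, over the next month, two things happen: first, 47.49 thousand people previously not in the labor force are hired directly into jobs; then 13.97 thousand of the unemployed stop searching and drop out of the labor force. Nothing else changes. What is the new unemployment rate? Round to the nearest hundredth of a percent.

Initially, labor force = 2,089.48 + 165.75 = 2,255.23 thousand, so u = 165.75/2,255.23 = 7.35%.
After the first change, employed and labor force both rise by 47.49; unemployed unchanged → E = 2,136.97, U = 165.75, labor force = 2,302.72 thousand.
After the second change, unemployed and labor force both fall by 13.97 → E = 2,136.97, U = 151.78, labor force = 2,288.75 thousand.
New unemployment rate = 151.78 / 2,288.75 = 6.63%.

New unemployment rate ≈ 6.63%.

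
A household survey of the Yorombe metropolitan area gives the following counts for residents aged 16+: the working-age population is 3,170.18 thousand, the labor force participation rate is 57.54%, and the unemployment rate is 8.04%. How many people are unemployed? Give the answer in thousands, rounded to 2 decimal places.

Labor force = 0.5754 × 3,170.18 = 1,824.12 thousand.
Unemployed = 0.0804 × 1,824.12 ≈ 146.66 thousand.

About 146.66 thousand are unemployed.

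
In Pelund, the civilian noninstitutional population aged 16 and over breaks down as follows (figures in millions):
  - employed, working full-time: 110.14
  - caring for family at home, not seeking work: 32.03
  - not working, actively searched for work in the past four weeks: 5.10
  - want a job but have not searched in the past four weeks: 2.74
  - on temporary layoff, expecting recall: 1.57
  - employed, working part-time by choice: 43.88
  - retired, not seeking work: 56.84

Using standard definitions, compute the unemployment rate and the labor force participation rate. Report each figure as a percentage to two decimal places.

Employed = 110.14 + 43.88 = 154.02 million.
Unemployed = 5.10 + 1.57 = 6.67 million (jobless and actively searching, or on temporary layoff).
Labor force = 154.02 + 6.67 = 160.69 million.
Not in labor force = 32.03 + 2.74 + 56.84 = 91.61 million (those not working and not actively searching are outside the labor force — including those who want a job but have given up searching).
Civilian working-age population = 160.69 + 91.61 = 252.30 million.
Unemployment rate = 6.67 / 160.69 = 4.15%.
Labor force participation rate = 160.69 / 252.30 = 63.69%.

Unemployment rate ≈ 4.15%; labor force participation rate ≈ 63.69%.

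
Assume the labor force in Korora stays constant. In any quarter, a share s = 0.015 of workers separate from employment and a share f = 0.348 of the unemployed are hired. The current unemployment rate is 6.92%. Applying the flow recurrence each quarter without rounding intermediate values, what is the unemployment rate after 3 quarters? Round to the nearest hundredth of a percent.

Unemployment rate after three quarters ≈ 4.85%.

With a fixed labor force, u_{t+1} = u_t + s·(1−u_t) − f·u_t = u_t·(1−s−f) + s.
Here 1−s−f = 0.637 and s = 0.015.
u_1 = 0.069200 × 0.637 + 0.015 = 0.059080.
u_2 = 0.059080 × 0.637 + 0.015 = 0.052634.
u_3 = 0.052634 × 0.637 + 0.015 = 0.048528.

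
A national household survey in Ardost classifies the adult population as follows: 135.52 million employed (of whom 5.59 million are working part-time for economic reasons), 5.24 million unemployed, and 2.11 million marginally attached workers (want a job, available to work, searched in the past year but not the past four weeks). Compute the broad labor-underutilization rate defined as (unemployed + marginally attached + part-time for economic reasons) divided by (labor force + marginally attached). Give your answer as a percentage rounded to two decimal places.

Broad underutilization rate ≈ 9.06%.

Labor force = 135.52 + 5.24 = 140.76 million.
Numerator = 5.24 + 2.11 + 5.59 = 12.94 million.
Denominator = 140.76 + 2.11 = 142.87 million.
Broad rate = 12.94 / 142.87 = 9.06%.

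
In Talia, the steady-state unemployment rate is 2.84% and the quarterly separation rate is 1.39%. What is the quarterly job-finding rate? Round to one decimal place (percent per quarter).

Job-finding rate ≈ 47.6% per quarter.

From u* = s/(s+f): f = s·(1−u)/u.
f = 1.39 × (1 − 0.0284) / 0.0284 = 1.3505 / 0.0284 ≈ 47.6% per quarter.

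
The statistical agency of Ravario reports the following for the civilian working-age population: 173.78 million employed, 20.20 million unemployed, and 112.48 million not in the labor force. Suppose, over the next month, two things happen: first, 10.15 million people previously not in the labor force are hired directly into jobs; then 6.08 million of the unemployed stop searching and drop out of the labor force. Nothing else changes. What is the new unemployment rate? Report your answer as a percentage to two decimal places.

Initially, labor force = 173.78 + 20.20 = 193.98 million, so u = 20.20/193.98 = 10.41%.
After the first change, employed and labor force both rise by 10.15; unemployed unchanged → E = 183.93, U = 20.20, labor force = 204.13 million.
After the second change, unemployed and labor force both fall by 6.08 → E = 183.93, U = 14.12, labor force = 198.05 million.
New unemployment rate = 14.12 / 198.05 = 7.13%.

New unemployment rate ≈ 7.13%.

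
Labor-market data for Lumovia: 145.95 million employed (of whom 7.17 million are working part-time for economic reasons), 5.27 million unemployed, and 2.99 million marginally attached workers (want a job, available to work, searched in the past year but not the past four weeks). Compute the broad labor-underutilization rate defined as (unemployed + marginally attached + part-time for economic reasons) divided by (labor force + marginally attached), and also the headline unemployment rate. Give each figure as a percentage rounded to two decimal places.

Broad underutilization rate ≈ 10.01%; headline unemployment rate ≈ 3.48%.

Labor force = 145.95 + 5.27 = 151.22 million.
Numerator = 5.27 + 2.99 + 7.17 = 15.43 million.
Denominator = 151.22 + 2.99 = 154.21 million.
Broad rate = 15.43 / 154.21 = 10.01%.
Headline unemployment rate = 5.27 / 151.22 = 3.48%.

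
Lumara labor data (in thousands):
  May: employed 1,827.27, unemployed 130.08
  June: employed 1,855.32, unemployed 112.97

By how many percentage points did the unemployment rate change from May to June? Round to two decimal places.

The unemployment rate changed by −0.91 percentage points.

May: labor force = 1,827.27 + 130.08 = 1,957.35; u = 130.08/1,957.35 = 6.65%.
June: labor force = 1,855.32 + 112.97 = 1,968.29; u = 112.97/1,968.29 = 5.74%.
Change = 5.74% − 6.65% = −0.91 pp.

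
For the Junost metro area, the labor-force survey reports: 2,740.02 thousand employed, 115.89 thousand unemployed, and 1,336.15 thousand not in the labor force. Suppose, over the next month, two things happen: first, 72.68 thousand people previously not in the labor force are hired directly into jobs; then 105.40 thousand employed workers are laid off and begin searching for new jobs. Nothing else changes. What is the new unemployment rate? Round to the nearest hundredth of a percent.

Initially, labor force = 2,740.02 + 115.89 = 2,855.91 thousand, so u = 115.89/2,855.91 = 4.06%.
After the first change, employed and labor force both rise by 72.68; unemployed unchanged → E = 2,812.70, U = 115.89, labor force = 2,928.59 thousand.
After the second change, employed falls and unemployed rises by 105.40; labor force unchanged → E = 2,707.30, U = 221.29, labor force = 2,928.59 thousand.
New unemployment rate = 221.29 / 2,928.59 = 7.56%.

New unemployment rate ≈ 7.56%.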